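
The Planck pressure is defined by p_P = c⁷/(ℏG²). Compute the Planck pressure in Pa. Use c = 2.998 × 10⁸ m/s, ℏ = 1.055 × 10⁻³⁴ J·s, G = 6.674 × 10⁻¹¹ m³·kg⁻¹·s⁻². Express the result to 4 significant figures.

p_P = c⁷/(ℏG²)
  = 2.177 × 10⁵⁹ / 4.699 × 10⁻⁵⁵
  = 4.632 × 10¹¹³ Pa

4.632 × 10¹¹³ Pa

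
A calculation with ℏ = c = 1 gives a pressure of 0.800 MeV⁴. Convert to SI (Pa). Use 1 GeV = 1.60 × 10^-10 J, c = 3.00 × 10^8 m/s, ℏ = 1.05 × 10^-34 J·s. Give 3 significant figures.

Pressure is [E]/[L]³ = [E]⁴/(ℏc)³.
1 GeV⁴ → 1/(ℏc)³ × (1 GeV in J)⁴ = 2.10 × 10^37 Pa.
Convert the energy scale: 0.800 MeV⁴ = 8.00 × 10^-13 GeV⁴.
Result: 8.00 × 10^-13 × 2.10 × 10^37 = 1.68 × 10^25 Pa.

1.68 × 10^25 Pa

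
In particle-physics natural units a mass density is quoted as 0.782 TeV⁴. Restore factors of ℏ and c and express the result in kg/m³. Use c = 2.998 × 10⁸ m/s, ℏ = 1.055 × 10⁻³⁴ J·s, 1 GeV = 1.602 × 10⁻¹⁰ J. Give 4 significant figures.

1.811 × 10³² kg/m³

Mass density is [E]/(c²[L]³) = [E]⁴/(ℏ³c⁵).
1 GeV⁴ → 1/(ℏ³c⁵) × (1 GeV in J)⁴ = 2.316 × 10²⁰ kg/m³.
Convert the energy scale: 0.782 TeV⁴ = 7.82 × 10¹¹ GeV⁴.
Result: 7.82 × 10¹¹ × 2.316 × 10²⁰ = 1.811 × 10³² kg/m³.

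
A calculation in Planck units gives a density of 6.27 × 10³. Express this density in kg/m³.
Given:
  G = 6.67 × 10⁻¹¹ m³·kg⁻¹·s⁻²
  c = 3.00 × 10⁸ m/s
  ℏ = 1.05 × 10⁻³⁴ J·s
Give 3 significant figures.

3.26 × 10¹⁰⁰ kg/m³

One Planck density: ρ_P = c⁵/(ℏG²) = 5.20 × 10⁹⁶ kg/m³.
6.27 × 10³ × 5.20 × 10⁹⁶ kg/m³ = 3.26 × 10¹⁰⁰ kg/m³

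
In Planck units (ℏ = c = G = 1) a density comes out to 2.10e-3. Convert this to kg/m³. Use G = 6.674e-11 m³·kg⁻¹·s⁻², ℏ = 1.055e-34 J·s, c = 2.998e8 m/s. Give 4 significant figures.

1.082e94 kg/m³

One Planck density: ρ_P = c⁵/(ℏG²) = 5.154e96 kg/m³.
2.10e-3 × 5.154e96 kg/m³ = 1.082e94 kg/m³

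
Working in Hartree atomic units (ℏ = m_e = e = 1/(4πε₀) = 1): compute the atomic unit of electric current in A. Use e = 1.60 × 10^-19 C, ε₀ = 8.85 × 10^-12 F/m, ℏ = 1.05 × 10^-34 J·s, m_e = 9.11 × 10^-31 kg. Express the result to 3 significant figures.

6.67 × 10^-3 A

Dimensional analysis gives I_au = e E_h/ℏ = m_e e⁵/((4πε₀)²ℏ³).
E_h = 4.38 × 10^-18 J
e·E_h/ℏ = 6.67 × 10^-3 A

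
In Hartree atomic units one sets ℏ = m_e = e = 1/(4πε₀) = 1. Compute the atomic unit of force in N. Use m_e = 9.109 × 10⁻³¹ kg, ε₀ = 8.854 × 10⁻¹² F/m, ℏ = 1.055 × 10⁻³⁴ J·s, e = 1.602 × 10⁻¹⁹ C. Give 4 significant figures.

8.220 × 10⁻⁸ N

F_au = E_h/a₀ = m_e²e⁶/((4πε₀)³ℏ⁴)
E_h = 4.354 × 10⁻¹⁸ J
a₀ = 5.297 × 10⁻¹¹ m
E_h/a₀ = 8.220 × 10⁻⁸ N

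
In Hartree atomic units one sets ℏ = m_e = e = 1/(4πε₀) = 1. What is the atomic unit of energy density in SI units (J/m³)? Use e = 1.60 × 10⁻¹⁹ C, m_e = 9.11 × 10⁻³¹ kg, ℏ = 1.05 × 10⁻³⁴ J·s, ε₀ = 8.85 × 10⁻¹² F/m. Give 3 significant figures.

u_au = E_h/a₀³ = m_e⁴e¹⁰/((4πε₀)⁵ℏ⁸)
E_h = 4.38 × 10⁻¹⁸ J
a₀ = 5.26 × 10⁻¹¹ m
E_h/a₀³ = 3.01 × 10¹³ J/m³

3.01 × 10¹³ J/m³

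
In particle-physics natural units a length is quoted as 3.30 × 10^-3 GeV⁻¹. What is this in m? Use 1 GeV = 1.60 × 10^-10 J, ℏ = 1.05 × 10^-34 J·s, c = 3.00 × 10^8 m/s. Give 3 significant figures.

A length is [E]⁻¹ in ℏ=c=1; restore one factor of ℏc.
1 GeV⁻¹ → ℏc × (1 GeV in J)⁻¹ = 1.97 × 10^-16 m.
Result: 3.30 × 10^-3 × 1.97 × 10^-16 = 6.50 × 10^-19 m.

6.50 × 10^-19 m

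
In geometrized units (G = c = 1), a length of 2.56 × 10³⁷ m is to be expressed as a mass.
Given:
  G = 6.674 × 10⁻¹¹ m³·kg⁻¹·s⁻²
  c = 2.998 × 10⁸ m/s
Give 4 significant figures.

Length → mass via c²/G.
2.56 × 10³⁷ m × (c²/G) = 3.448 × 10⁶⁴ kg

3.448 × 10⁶⁴ kg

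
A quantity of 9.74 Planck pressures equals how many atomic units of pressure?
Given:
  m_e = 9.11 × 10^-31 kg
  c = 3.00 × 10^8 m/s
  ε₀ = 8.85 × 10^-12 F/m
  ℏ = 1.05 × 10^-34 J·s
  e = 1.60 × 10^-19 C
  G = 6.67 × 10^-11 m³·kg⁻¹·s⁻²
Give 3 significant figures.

Planck pressure: p_P = c⁷/(ℏG²) = 4.68 × 10^113 Pa
atomic unit of pressure: P_au = E_h/a₀³ = m_e⁴e¹⁰/((4πε₀)⁵ℏ⁸) = 3.01 × 10^13 Pa
9.74 × 4.68 × 10^113 / 3.01 × 10^13 = 1.51 × 10^101

1.51 × 10^101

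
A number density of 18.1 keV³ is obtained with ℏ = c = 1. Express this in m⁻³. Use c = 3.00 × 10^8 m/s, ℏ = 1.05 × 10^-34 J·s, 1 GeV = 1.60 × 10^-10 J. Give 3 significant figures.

Number density is [L]⁻³ = [E]³/(ℏc)³.
1 GeV³ → 1/(ℏc)³ × (1 GeV in J)³ = 1.31 × 10^47 m⁻³.
Convert the energy scale: 18.1 keV³ = 1.81 × 10^-17 GeV³.
Result: 1.81 × 10^-17 × 1.31 × 10^47 = 2.37 × 10^30 m⁻³.

2.37 × 10^30 m⁻³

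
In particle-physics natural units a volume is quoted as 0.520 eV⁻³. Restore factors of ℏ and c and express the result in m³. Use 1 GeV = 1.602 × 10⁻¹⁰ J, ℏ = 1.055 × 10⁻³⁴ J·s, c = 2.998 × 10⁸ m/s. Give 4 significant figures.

4.002 × 10⁻²¹ m³

Volume is [L]³ = [E]⁻³·(ℏc)³.
1 GeV⁻³ → (ℏc)³ × (1 GeV in J)⁻³ = 7.696 × 10⁻⁴⁸ m³.
Convert the energy scale: 0.520 eV⁻³ = 5.20 × 10²⁶ GeV⁻³.
Result: 5.20 × 10²⁶ × 7.696 × 10⁻⁴⁸ = 4.002 × 10⁻²¹ m³.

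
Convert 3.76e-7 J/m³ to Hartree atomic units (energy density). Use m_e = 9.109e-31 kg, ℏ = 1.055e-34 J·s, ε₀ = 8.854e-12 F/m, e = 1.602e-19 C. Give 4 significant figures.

atomic unit of energy density: u_au = E_h/a₀³ = m_e⁴e¹⁰/((4πε₀)⁵ℏ⁸) = 2.929e13 J/m³.
3.76e-7 / 2.929e13 = 1.284e-20

1.284e-20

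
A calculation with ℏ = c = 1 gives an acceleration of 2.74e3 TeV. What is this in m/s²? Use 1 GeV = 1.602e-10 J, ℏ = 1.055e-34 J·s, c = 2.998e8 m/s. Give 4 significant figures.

Acceleration is [L]/[T]² = c·[E]/ℏ.
1 GeV → c/ℏ × (1 GeV in J) = 4.552e32 m/s².
Convert the energy scale: 2.74e3 TeV = 2.74e6 GeV.
Result: 2.74e6 × 4.552e32 = 1.247e39 m/s².

1.247e39 m/s²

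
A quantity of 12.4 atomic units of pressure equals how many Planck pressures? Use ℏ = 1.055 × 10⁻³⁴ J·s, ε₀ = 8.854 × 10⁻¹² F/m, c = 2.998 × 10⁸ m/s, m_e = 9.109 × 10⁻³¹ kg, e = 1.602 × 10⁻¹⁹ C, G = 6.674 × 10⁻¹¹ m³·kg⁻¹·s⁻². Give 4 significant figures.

atomic unit of pressure: P_au = E_h/a₀³ = m_e⁴e¹⁰/((4πε₀)⁵ℏ⁸) = 2.929 × 10¹³ Pa
Planck pressure: p_P = c⁷/(ℏG²) = 4.632 × 10¹¹³ Pa
12.4 × 2.929 × 10¹³ / 4.632 × 10¹¹³ = 7.841 × 10⁻¹⁰⁰

7.841 × 10⁻¹⁰⁰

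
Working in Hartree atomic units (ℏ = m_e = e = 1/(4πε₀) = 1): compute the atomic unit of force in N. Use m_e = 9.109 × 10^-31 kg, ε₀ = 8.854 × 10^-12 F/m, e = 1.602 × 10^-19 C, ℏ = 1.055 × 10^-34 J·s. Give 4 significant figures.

8.220 × 10^-8 N

Dimensional analysis gives F_au = E_h/a₀ = m_e²e⁶/((4πε₀)³ℏ⁴).
E_h = 4.354 × 10^-18 J
a₀ = 5.297 × 10^-11 m
E_h/a₀ = 8.220 × 10^-8 N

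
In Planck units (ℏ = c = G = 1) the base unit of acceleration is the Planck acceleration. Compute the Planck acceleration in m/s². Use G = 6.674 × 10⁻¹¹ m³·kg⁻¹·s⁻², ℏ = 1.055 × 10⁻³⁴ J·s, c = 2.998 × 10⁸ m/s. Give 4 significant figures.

a_P = √(c⁷/(ℏG))
  = √(3.092 × 10¹⁰³)
  = 5.560 × 10⁵¹ m/s²

5.560 × 10⁵¹ m/s²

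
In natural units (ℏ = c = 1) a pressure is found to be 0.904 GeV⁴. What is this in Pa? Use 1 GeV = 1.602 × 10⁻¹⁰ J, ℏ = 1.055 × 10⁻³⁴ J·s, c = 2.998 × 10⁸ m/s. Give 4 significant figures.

Pressure is [E]/[L]³ = [E]⁴/(ℏc)³.
1 GeV⁴ → 1/(ℏc)³ × (1 GeV in J)⁴ = 2.082 × 10³⁷ Pa.
Result: 0.904 × 2.082 × 10³⁷ = 1.882 × 10³⁷ Pa.

1.882 × 10³⁷ Pa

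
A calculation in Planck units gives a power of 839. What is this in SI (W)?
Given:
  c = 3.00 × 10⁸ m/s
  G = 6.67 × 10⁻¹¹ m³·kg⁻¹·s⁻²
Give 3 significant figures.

3.06 × 10⁵⁵ W

One Planck power: P_P = c⁵/G = 3.64 × 10⁵² W.
839 × 3.64 × 10⁵² W = 3.06 × 10⁵⁵ W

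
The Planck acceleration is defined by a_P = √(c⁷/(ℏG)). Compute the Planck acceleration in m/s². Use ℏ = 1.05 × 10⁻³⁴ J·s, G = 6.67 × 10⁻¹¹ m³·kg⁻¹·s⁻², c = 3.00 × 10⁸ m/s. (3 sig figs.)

5.59 × 10⁵¹ m/s²

a_P = √(c⁷/(ℏG))
  = √(3.12 × 10¹⁰³)
  = 5.59 × 10⁵¹ m/s²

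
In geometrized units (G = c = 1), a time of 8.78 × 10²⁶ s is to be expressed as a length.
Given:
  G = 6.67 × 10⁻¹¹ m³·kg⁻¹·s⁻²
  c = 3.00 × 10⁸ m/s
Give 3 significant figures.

Time → length via c.
8.78 × 10²⁶ s × (c) = 2.63 × 10³⁵ m

2.63 × 10³⁵ m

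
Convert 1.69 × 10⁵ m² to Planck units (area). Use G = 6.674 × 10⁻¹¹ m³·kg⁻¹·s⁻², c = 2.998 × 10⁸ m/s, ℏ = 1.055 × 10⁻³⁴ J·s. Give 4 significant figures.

6.468 × 10⁷⁴

Planck area: A_P = ℏG/c³ = 2.613 × 10⁻⁷⁰ m².
1.69 × 10⁵ / 2.613 × 10⁻⁷⁰ = 6.468 × 10⁷⁴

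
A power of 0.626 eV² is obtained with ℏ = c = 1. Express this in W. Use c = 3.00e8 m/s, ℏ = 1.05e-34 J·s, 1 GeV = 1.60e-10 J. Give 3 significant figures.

1.53e-4 W

Power is [E]/[T] = [E]²/ℏ.
1 GeV² → 1/ℏ × (1 GeV in J)² = 2.44e14 W.
Convert the energy scale: 0.626 eV² = 6.26e-19 GeV².
Result: 6.26e-19 × 2.44e14 = 1.53e-4 W.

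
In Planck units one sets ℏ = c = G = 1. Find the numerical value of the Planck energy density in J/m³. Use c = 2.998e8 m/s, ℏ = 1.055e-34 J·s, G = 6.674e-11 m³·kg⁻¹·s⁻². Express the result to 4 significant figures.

u_P = c⁷/(ℏG²)
  = 2.177e59 / 4.699e-55
  = 4.632e113 J/m³

4.632e113 J/m³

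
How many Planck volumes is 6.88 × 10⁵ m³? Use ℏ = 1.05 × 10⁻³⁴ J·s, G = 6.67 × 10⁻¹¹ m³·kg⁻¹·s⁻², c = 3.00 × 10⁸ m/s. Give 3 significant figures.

1.65 × 10¹¹⁰

Planck volume: V_P = (ℏG/c³)^(3/2) = 4.18 × 10⁻¹⁰⁵ m³.
6.88 × 10⁵ / 4.18 × 10⁻¹⁰⁵ = 1.65 × 10¹¹⁰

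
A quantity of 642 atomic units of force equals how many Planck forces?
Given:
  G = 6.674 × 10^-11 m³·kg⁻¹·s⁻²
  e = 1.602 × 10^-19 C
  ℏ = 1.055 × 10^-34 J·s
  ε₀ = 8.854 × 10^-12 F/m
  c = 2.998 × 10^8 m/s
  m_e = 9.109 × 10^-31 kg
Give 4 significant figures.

atomic unit of force: F_au = E_h/a₀ = m_e²e⁶/((4πε₀)³ℏ⁴) = 8.220 × 10^-8 N
Planck force: F_P = c⁴/G = 1.210 × 10^44 N
642 × 8.220 × 10^-8 / 1.210 × 10^44 = 4.360 × 10^-49

4.360 × 10^-49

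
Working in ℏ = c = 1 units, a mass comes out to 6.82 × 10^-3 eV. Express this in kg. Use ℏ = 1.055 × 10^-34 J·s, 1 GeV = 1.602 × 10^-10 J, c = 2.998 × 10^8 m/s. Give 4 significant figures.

Mass is [E]/c²; divide by c².
1 GeV → 1/c² × (1 GeV in J) = 1.782 × 10^-27 kg.
Convert the energy scale: 6.82 × 10^-3 eV = 6.82 × 10^-12 GeV.
Result: 6.82 × 10^-12 × 1.782 × 10^-27 = 1.216 × 10^-38 kg.

1.216 × 10^-38 kg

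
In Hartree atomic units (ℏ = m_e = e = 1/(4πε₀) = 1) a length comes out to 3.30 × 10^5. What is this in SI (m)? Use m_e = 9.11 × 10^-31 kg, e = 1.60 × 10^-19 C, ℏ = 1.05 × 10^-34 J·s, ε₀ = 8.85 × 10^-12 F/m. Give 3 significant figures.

One Bohr radius: a₀ = 4πε₀ℏ²/(m_e e²) = 5.26 × 10^-11 m.
3.30 × 10^5 × 5.26 × 10^-11 m = 1.73 × 10^-5 m

1.73 × 10^-5 m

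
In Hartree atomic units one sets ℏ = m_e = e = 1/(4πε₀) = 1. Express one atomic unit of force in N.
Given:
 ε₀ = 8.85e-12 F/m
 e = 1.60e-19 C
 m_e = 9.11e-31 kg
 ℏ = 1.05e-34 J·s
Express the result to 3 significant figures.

F_au = E_h/a₀ = m_e²e⁶/((4πε₀)³ℏ⁴)
E_h = 4.38e-18 J
a₀ = 5.26e-11 m
E_h/a₀ = 8.33e-8 N

8.33e-8 N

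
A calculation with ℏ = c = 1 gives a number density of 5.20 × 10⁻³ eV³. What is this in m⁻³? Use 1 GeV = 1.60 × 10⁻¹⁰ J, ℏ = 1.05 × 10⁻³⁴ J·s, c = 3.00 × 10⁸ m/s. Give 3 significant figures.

6.81 × 10¹⁷ m⁻³

Number density is [L]⁻³ = [E]³/(ℏc)³.
1 GeV³ → 1/(ℏc)³ × (1 GeV in J)³ = 1.31 × 10⁴⁷ m⁻³.
Convert the energy scale: 5.20 × 10⁻³ eV³ = 5.20 × 10⁻³⁰ GeV³.
Result: 5.20 × 10⁻³⁰ × 1.31 × 10⁴⁷ = 6.81 × 10¹⁷ m⁻³.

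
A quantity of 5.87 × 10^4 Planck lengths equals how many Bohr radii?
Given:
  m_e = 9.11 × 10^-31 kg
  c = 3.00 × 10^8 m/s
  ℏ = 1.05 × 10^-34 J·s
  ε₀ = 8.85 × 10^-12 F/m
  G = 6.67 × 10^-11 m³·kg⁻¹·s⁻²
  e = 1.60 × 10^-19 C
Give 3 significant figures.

Planck length: ℓ_P = √(ℏG/c³) = 1.61 × 10^-35 m
Bohr radius: a₀ = 4πε₀ℏ²/(m_e e²) = 5.26 × 10^-11 m
5.87 × 10^4 × 1.61 × 10^-35 / 5.26 × 10^-11 = 1.80 × 10^-20

1.80 × 10^-20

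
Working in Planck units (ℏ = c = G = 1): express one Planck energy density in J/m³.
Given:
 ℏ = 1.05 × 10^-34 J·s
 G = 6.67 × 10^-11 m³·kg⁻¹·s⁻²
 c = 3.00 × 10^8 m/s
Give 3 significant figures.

4.68 × 10^113 J/m³

From ℏ = c = G = 1 the energy density scale is u_P = c⁷/(ℏG²).
  = 2.19 × 10^59 / 4.67 × 10^-55
  = 4.68 × 10^113 J/m³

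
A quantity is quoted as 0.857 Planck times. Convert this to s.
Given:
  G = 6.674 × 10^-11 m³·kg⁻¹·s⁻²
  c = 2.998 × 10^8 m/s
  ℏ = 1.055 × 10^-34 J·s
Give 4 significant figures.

One Planck time: t_P = √(ℏG/c⁵) = 5.392 × 10^-44 s.
0.857 × 5.392 × 10^-44 s = 4.621 × 10^-44 s

4.621 × 10^-44 s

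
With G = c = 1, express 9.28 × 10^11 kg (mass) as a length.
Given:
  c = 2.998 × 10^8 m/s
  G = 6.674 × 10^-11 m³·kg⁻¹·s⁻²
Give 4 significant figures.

6.891 × 10^-16 m

In G = c = 1 units mass has dimensions of length; the conversion factor is G/c².
9.28 × 10^11 kg × (G/c²) = 6.891 × 10^-16 m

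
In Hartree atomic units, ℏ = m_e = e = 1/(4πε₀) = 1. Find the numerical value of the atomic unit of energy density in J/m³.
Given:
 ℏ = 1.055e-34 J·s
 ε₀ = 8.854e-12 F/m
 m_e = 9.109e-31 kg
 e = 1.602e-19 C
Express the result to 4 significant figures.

The unique combination of the constants set to 1 with dimensions of energy density is u_au = E_h/a₀³ = m_e⁴e¹⁰/((4πε₀)⁵ℏ⁸).
E_h = 4.354e-18 J
a₀ = 5.297e-11 m
E_h/a₀³ = 2.929e13 J/m³

2.929e13 J/m³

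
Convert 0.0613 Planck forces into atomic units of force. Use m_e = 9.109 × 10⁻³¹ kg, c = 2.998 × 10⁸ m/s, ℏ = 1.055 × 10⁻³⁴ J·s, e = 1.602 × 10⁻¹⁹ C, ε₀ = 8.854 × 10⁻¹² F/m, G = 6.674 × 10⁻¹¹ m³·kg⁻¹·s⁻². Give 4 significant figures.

9.027 × 10⁴⁹

Planck force: F_P = c⁴/G = 1.210 × 10⁴⁴ N
atomic unit of force: F_au = E_h/a₀ = m_e²e⁶/((4πε₀)³ℏ⁴) = 8.220 × 10⁻⁸ N
0.0613 × 1.210 × 10⁴⁴ / 8.220 × 10⁻⁸ = 9.027 × 10⁴⁹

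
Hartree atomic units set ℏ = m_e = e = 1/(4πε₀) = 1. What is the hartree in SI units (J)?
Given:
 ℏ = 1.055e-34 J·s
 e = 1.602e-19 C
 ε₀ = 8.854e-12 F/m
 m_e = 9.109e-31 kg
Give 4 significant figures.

4.354e-18 J

The unique combination of the constants set to 1 with dimensions of energy is E_h = m_e e⁴/(4πε₀ℏ)².
  = 6.000e-106 / 1.378e-88
  = 4.354e-18 J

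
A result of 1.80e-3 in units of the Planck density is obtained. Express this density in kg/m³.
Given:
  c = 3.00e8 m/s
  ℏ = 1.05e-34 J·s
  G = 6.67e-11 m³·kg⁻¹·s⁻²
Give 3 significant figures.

One Planck density: ρ_P = c⁵/(ℏG²) = 5.20e96 kg/m³.
1.80e-3 × 5.20e96 kg/m³ = 9.36e93 kg/m³

9.36e93 kg/m³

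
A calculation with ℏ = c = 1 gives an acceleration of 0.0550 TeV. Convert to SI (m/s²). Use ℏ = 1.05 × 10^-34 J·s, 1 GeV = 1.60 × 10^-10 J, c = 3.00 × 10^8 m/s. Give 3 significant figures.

Acceleration is [L]/[T]² = c·[E]/ℏ.
1 GeV → c/ℏ × (1 GeV in J) = 4.57 × 10^32 m/s².
Convert the energy scale: 0.0550 TeV = 55 GeV.
Result: 55 × 4.57 × 10^32 = 2.51 × 10^34 m/s².

2.51 × 10^34 m/s²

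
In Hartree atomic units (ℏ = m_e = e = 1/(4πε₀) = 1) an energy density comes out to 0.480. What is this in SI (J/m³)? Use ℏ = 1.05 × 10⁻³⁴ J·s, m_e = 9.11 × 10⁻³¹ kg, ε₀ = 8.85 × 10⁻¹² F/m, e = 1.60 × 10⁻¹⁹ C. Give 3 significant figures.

1.45 × 10¹³ J/m³

One atomic unit of energy density: u_au = E_h/a₀³ = m_e⁴e¹⁰/((4πε₀)⁵ℏ⁸) = 3.01 × 10¹³ J/m³.
0.480 × 3.01 × 10¹³ J/m³ = 1.45 × 10¹³ J/m³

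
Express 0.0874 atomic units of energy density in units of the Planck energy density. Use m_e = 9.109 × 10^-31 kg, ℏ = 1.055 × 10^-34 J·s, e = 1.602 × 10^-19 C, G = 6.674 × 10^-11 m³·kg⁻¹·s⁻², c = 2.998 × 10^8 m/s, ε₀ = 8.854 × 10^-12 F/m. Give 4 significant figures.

5.527 × 10^-102

atomic unit of energy density: u_au = E_h/a₀³ = m_e⁴e¹⁰/((4πε₀)⁵ℏ⁸) = 2.929 × 10^13 J/m³
Planck energy density: u_P = c⁷/(ℏG²) = 4.632 × 10^113 J/m³
0.0874 × 2.929 × 10^13 / 4.632 × 10^113 = 5.527 × 10^-102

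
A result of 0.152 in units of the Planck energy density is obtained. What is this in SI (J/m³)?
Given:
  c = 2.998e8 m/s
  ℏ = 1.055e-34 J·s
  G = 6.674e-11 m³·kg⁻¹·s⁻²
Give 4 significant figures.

7.041e112 J/m³

One Planck energy density: u_P = c⁷/(ℏG²) = 4.632e113 J/m³.
0.152 × 4.632e113 J/m³ = 7.041e112 J/m³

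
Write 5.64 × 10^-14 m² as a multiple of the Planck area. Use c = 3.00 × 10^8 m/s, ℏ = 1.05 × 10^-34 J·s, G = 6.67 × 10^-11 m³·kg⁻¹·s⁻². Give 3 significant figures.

Planck area: A_P = ℏG/c³ = 2.59 × 10^-70 m².
5.64 × 10^-14 / 2.59 × 10^-70 = 2.17 × 10^56

2.17 × 10^56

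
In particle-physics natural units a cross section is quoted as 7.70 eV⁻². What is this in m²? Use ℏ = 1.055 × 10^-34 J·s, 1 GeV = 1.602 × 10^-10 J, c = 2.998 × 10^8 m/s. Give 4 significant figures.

Area is [L]² = [E]⁻²·(ℏc)²; restore (ℏc)².
1 GeV⁻² → (ℏc)² × (1 GeV in J)⁻² = 3.898 × 10^-32 m².
Convert the energy scale: 7.70 eV⁻² = 7.70 × 10^18 GeV⁻².
Result: 7.70 × 10^18 × 3.898 × 10^-32 = 3.001 × 10^-13 m².

3.001 × 10^-13 m²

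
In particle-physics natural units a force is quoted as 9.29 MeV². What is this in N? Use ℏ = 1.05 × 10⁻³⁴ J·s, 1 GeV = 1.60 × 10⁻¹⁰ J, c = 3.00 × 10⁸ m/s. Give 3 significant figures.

Force is [E]/[L] = [E]²/(ℏc); restore (ℏc)⁻¹.
1 GeV² → 1/(ℏc) × (1 GeV in J)² = 8.13 × 10⁵ N.
Convert the energy scale: 9.29 MeV² = 9.29 × 10⁻⁶ GeV².
Result: 9.29 × 10⁻⁶ × 8.13 × 10⁵ = 7.55 N.

7.55 N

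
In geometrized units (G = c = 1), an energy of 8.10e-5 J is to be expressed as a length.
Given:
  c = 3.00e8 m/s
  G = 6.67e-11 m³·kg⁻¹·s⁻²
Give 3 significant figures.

Energy → length via G/c⁴.
8.10e-5 J × (G/c⁴) = 6.67e-49 m

6.67e-49 m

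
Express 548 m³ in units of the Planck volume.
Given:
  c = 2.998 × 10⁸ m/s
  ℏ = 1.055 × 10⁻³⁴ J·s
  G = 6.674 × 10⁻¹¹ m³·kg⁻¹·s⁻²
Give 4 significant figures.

Planck volume: V_P = (ℏG/c³)^(3/2) = 4.224 × 10⁻¹⁰⁵ m³.
548 / 4.224 × 10⁻¹⁰⁵ = 1.297 × 10¹⁰⁷

1.297 × 10¹⁰⁷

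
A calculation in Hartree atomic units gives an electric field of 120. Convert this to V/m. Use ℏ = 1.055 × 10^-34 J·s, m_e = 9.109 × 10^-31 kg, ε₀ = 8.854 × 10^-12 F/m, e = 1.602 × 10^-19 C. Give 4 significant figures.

One atomic unit of electric field: E_au = E_h/(e a₀) = m_e²e⁵/((4πε₀)³ℏ⁴) = 5.131 × 10^11 V/m.
120 × 5.131 × 10^11 V/m = 6.157 × 10^13 V/m

6.157 × 10^13 V/m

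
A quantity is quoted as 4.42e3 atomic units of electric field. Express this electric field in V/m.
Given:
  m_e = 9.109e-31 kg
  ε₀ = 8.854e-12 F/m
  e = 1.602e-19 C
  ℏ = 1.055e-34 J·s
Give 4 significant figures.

2.268e15 V/m

One atomic unit of electric field: E_au = E_h/(e a₀) = m_e²e⁵/((4πε₀)³ℏ⁴) = 5.131e11 V/m.
4.42e3 × 5.131e11 V/m = 2.268e15 V/m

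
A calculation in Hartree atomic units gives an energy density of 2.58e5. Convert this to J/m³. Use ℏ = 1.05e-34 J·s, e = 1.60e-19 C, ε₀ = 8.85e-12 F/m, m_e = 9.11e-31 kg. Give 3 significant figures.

7.77e18 J/m³

One atomic unit of energy density: u_au = E_h/a₀³ = m_e⁴e¹⁰/((4πε₀)⁵ℏ⁸) = 3.01e13 J/m³.
2.58e5 × 3.01e13 J/m³ = 7.77e18 J/m³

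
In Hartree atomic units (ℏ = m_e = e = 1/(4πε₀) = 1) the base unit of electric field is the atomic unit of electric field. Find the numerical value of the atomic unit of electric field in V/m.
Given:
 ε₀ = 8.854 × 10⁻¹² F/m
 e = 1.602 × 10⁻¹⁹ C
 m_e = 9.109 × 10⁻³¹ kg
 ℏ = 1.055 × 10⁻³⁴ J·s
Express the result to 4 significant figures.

E_au = E_h/(e a₀) = m_e²e⁵/((4πε₀)³ℏ⁴)
E_h = 4.354 × 10⁻¹⁸ J
a₀ = 5.297 × 10⁻¹¹ m
E_h/(e·a₀) = 5.131 × 10¹¹ V/m

5.131 × 10¹¹ V/m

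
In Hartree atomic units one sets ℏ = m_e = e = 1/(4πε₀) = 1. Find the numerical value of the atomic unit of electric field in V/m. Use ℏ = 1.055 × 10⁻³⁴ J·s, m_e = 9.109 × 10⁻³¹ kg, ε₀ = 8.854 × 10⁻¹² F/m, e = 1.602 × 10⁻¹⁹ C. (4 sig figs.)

E_au = E_h/(e a₀) = m_e²e⁵/((4πε₀)³ℏ⁴)
E_h = 4.354 × 10⁻¹⁸ J
a₀ = 5.297 × 10⁻¹¹ m
E_h/(e·a₀) = 5.131 × 10¹¹ V/m

5.131 × 10¹¹ V/m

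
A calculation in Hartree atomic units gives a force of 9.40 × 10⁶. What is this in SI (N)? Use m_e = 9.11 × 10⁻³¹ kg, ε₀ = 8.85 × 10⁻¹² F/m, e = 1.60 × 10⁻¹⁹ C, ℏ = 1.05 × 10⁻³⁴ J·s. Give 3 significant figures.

One atomic unit of force: F_au = E_h/a₀ = m_e²e⁶/((4πε₀)³ℏ⁴) = 8.33 × 10⁻⁸ N.
9.40 × 10⁶ × 8.33 × 10⁻⁸ N = 0.783 N

0.783 N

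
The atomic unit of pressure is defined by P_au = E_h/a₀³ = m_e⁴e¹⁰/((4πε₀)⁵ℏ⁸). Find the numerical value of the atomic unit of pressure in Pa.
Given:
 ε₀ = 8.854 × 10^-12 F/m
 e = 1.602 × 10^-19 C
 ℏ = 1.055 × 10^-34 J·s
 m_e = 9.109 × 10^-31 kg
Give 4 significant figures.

P_au = E_h/a₀³ = m_e⁴e¹⁰/((4πε₀)⁵ℏ⁸)
E_h = 4.354 × 10^-18 J
a₀ = 5.297 × 10^-11 m
E_h/a₀³ = 2.929 × 10^13 Pa

2.929 × 10^13 Pa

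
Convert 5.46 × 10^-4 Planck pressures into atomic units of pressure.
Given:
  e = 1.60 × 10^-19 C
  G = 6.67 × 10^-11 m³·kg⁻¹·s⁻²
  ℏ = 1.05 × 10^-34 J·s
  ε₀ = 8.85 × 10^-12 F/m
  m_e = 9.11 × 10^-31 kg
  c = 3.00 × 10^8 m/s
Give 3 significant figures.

8.48 × 10^96

Planck pressure: p_P = c⁷/(ℏG²) = 4.68 × 10^113 Pa
atomic unit of pressure: P_au = E_h/a₀³ = m_e⁴e¹⁰/((4πε₀)⁵ℏ⁸) = 3.01 × 10^13 Pa
5.46 × 10^-4 × 4.68 × 10^113 / 3.01 × 10^13 = 8.48 × 10^96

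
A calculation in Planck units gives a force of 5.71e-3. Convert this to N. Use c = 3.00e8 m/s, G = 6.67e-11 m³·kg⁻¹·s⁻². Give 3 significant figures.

6.93e41 N

One Planck force: F_P = c⁴/G = 1.21e44 N.
5.71e-3 × 1.21e44 N = 6.93e41 N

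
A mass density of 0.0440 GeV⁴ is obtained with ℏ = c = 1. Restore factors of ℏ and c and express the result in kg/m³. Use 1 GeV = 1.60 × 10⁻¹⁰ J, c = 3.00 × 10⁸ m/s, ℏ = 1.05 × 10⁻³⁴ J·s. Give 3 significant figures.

1.03 × 10¹⁹ kg/m³

Mass density is [E]/(c²[L]³) = [E]⁴/(ℏ³c⁵).
1 GeV⁴ → 1/(ℏ³c⁵) × (1 GeV in J)⁴ = 2.33 × 10²⁰ kg/m³.
Result: 0.0440 × 2.33 × 10²⁰ = 1.03 × 10¹⁹ kg/m³.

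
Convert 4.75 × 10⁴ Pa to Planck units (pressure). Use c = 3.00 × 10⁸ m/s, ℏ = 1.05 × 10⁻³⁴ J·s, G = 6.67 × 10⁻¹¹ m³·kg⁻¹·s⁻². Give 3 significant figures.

1.01 × 10⁻¹⁰⁹

Planck pressure: p_P = c⁷/(ℏG²) = 4.68 × 10¹¹³ Pa.
4.75 × 10⁴ / 4.68 × 10¹¹³ = 1.01 × 10⁻¹⁰⁹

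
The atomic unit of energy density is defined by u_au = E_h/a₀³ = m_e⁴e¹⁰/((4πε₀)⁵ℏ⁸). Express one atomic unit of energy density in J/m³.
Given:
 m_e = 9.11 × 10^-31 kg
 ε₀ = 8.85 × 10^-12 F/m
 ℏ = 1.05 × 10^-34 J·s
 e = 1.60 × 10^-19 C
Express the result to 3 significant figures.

3.01 × 10^13 J/m³

u_au = E_h/a₀³ = m_e⁴e¹⁰/((4πε₀)⁵ℏ⁸)
E_h = 4.38 × 10^-18 J
a₀ = 5.26 × 10^-11 m
E_h/a₀³ = 3.01 × 10^13 J/m³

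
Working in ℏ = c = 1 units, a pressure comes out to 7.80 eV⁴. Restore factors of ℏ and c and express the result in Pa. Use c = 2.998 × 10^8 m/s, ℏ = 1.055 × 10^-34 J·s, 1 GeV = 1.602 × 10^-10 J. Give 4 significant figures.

Pressure is [E]/[L]³ = [E]⁴/(ℏc)³.
1 GeV⁴ → 1/(ℏc)³ × (1 GeV in J)⁴ = 2.082 × 10^37 Pa.
Convert the energy scale: 7.80 eV⁴ = 7.80 × 10^-36 GeV⁴.
Result: 7.80 × 10^-36 × 2.082 × 10^37 = 162.4 Pa.

162.4 Pa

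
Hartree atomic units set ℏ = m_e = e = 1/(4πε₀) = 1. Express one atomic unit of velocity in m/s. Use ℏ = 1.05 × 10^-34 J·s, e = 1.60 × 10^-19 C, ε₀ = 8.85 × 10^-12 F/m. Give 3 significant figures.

The unique combination of the constants set to 1 with dimensions of velocity is v_au = e²/(4πε₀ℏ).
  = 2.56 × 10^-38 / 1.17 × 10^-44
  = 2.19 × 10^6 m/s

2.19 × 10^6 m/s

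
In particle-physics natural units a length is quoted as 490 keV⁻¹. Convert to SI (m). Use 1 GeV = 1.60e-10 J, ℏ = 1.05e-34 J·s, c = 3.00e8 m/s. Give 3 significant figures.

9.65e-8 m

A length is [E]⁻¹ in ℏ=c=1; restore one factor of ℏc.
1 GeV⁻¹ → ℏc × (1 GeV in J)⁻¹ = 1.97e-16 m.
Convert the energy scale: 490 keV⁻¹ = 4.90e8 GeV⁻¹.
Result: 4.90e8 × 1.97e-16 = 9.65e-8 m.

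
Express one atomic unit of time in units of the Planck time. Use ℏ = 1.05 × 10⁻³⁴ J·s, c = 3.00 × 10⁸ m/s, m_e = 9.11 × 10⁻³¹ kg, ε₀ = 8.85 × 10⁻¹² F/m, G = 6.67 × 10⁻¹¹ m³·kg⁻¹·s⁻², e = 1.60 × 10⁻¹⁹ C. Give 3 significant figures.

4.47 × 10²⁶

atomic unit of time: τ_au = (4πε₀)²ℏ³/(m_e e⁴) = 2.40 × 10⁻¹⁷ s
Planck time: t_P = √(ℏG/c⁵) = 5.37 × 10⁻⁴⁴ s
ratio = 2.40 × 10⁻¹⁷ / 5.37 × 10⁻⁴⁴ = 4.47 × 10²⁶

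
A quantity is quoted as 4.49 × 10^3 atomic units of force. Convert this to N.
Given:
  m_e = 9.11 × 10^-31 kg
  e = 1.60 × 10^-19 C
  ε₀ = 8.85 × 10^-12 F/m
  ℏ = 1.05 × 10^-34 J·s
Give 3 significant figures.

3.74 × 10^-4 N

One atomic unit of force: F_au = E_h/a₀ = m_e²e⁶/((4πε₀)³ℏ⁴) = 8.33 × 10^-8 N.
4.49 × 10^3 × 8.33 × 10^-8 N = 3.74 × 10^-4 N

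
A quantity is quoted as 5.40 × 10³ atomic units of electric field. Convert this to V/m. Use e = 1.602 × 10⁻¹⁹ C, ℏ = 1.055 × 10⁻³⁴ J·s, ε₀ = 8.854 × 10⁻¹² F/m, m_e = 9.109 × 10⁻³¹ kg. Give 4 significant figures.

2.771 × 10¹⁵ V/m

One atomic unit of electric field: E_au = E_h/(e a₀) = m_e²e⁵/((4πε₀)³ℏ⁴) = 5.131 × 10¹¹ V/m.
5.40 × 10³ × 5.131 × 10¹¹ V/m = 2.771 × 10¹⁵ V/m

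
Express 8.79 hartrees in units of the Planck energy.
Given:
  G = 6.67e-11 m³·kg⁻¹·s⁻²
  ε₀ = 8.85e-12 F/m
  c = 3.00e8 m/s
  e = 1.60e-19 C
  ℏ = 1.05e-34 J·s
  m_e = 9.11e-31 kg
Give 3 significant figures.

1.97e-26

hartree: E_h = m_e e⁴/(4πε₀ℏ)² = 4.38e-18 J
Planck energy: E_P = √(ℏc⁵/G) = 1.96e9 J
8.79 × 4.38e-18 / 1.96e9 = 1.97e-26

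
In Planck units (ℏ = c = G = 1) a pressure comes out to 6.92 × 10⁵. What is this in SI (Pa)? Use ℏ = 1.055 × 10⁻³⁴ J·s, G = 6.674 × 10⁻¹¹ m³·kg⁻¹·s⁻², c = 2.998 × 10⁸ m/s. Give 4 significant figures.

3.206 × 10¹¹⁹ Pa

One Planck pressure: p_P = c⁷/(ℏG²) = 4.632 × 10¹¹³ Pa.
6.92 × 10⁵ × 4.632 × 10¹¹³ Pa = 3.206 × 10¹¹⁹ Pa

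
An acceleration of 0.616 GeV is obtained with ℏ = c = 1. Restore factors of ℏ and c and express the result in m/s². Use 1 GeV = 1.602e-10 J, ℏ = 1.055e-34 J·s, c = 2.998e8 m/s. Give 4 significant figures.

2.804e32 m/s²

Acceleration is [L]/[T]² = c·[E]/ℏ.
1 GeV → c/ℏ × (1 GeV in J) = 4.552e32 m/s².
Result: 0.616 × 4.552e32 = 2.804e32 m/s².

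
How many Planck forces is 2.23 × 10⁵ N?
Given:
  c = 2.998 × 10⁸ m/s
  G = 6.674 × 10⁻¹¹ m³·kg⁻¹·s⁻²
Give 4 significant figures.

Planck force: F_P = c⁴/G = 1.210 × 10⁴⁴ N.
2.23 × 10⁵ / 1.210 × 10⁴⁴ = 1.842 × 10⁻³⁹

1.842 × 10⁻³⁹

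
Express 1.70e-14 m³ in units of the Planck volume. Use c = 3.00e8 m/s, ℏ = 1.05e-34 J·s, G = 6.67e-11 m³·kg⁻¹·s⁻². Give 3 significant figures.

4.07e90

Planck volume: V_P = (ℏG/c³)^(3/2) = 4.18e-105 m³.
1.70e-14 / 4.18e-105 = 4.07e90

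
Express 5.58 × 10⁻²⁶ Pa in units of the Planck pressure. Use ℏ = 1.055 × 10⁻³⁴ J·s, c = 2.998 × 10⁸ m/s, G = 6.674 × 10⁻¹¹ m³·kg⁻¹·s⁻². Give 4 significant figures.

1.205 × 10⁻¹³⁹

Planck pressure: p_P = c⁷/(ℏG²) = 4.632 × 10¹¹³ Pa.
5.58 × 10⁻²⁶ / 4.632 × 10¹¹³ = 1.205 × 10⁻¹³⁹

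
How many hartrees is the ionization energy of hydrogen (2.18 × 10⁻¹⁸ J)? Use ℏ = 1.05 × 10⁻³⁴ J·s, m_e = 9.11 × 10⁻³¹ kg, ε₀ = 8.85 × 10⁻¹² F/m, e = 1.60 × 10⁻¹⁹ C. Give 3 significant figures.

hartree: E_h = m_e e⁴/(4πε₀ℏ)² = 4.38 × 10⁻¹⁸ J.
2.18 × 10⁻¹⁸ / 4.38 × 10⁻¹⁸ = 0.498

0.498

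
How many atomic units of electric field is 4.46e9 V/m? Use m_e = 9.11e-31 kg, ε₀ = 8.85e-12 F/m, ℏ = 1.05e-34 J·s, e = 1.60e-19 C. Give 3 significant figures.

8.57e-3

atomic unit of electric field: E_au = E_h/(e a₀) = m_e²e⁵/((4πε₀)³ℏ⁴) = 5.20e11 V/m.
4.46e9 / 5.20e11 = 8.57e-3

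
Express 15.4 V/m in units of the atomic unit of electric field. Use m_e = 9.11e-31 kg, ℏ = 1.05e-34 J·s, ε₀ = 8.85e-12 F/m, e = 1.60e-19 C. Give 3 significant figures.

2.96e-11

atomic unit of electric field: E_au = E_h/(e a₀) = m_e²e⁵/((4πε₀)³ℏ⁴) = 5.20e11 V/m.
15.4 / 5.20e11 = 2.96e-11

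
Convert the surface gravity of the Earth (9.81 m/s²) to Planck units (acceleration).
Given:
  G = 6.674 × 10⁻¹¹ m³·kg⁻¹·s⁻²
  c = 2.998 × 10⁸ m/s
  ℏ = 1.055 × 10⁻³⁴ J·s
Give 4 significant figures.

Planck acceleration: a_P = √(c⁷/(ℏG)) = 5.560 × 10⁵¹ m/s².
9.81 / 5.560 × 10⁵¹ = 1.764 × 10⁻⁵¹

1.764 × 10⁻⁵¹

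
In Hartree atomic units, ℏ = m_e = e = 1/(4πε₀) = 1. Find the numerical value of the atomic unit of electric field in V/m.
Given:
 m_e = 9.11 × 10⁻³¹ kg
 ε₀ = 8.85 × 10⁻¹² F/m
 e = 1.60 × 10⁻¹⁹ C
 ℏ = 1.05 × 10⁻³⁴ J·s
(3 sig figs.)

Dimensional analysis gives E_au = E_h/(e a₀) = m_e²e⁵/((4πε₀)³ℏ⁴).
E_h = 4.38 × 10⁻¹⁸ J
a₀ = 5.26 × 10⁻¹¹ m
E_h/(e·a₀) = 5.20 × 10¹¹ V/m

5.20 × 10¹¹ V/m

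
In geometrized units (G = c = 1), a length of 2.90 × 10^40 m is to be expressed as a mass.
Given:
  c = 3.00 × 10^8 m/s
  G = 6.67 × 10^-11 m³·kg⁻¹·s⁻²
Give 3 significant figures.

Length → mass via c²/G.
2.90 × 10^40 m × (c²/G) = 3.91 × 10^67 kg

3.91 × 10^67 kg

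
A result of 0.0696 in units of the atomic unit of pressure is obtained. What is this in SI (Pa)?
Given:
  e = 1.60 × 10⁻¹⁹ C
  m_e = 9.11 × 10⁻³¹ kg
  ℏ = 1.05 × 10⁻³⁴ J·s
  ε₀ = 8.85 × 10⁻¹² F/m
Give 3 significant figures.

2.10 × 10¹² Pa

One atomic unit of pressure: P_au = E_h/a₀³ = m_e⁴e¹⁰/((4πε₀)⁵ℏ⁸) = 3.01 × 10¹³ Pa.
0.0696 × 3.01 × 10¹³ Pa = 2.10 × 10¹² Pa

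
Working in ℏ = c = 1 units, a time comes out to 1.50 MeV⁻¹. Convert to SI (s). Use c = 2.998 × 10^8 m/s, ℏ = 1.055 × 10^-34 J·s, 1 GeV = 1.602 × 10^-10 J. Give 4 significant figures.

9.878 × 10^-22 s

A time is [E]⁻¹ in ℏ=c=1; restore one factor of ℏ.
1 GeV⁻¹ → ℏ × (1 GeV in J)⁻¹ = 6.586 × 10^-25 s.
Convert the energy scale: 1.50 MeV⁻¹ = 1.50 × 10^3 GeV⁻¹.
Result: 1.50 × 10^3 × 6.586 × 10^-25 = 9.878 × 10^-22 s.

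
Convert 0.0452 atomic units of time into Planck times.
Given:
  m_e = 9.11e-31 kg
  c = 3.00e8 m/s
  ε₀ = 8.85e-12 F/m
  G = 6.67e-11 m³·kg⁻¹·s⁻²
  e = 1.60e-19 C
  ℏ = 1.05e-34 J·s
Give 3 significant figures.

2.02e25

atomic unit of time: τ_au = (4πε₀)²ℏ³/(m_e e⁴) = 2.40e-17 s
Planck time: t_P = √(ℏG/c⁵) = 5.37e-44 s
0.0452 × 2.40e-17 / 5.37e-44 = 2.02e25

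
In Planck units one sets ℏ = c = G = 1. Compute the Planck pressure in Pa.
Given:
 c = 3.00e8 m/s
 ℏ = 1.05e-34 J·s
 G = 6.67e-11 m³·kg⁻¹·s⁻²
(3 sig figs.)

p_P = c⁷/(ℏG²)
  = 2.19e59 / 4.67e-55
  = 4.68e113 Pa

4.68e113 Pa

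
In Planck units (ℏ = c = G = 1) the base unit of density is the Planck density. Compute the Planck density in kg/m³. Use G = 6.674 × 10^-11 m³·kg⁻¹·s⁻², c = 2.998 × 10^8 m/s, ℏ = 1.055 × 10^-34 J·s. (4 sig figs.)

5.154 × 10^96 kg/m³

ρ_P = c⁵/(ℏG²)
  = 2.422 × 10^42 / 4.699 × 10^-55
  = 5.154 × 10^96 kg/m³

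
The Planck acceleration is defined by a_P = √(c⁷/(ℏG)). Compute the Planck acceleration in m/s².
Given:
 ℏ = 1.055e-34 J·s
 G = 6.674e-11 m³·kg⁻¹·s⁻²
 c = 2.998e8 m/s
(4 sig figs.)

5.560e51 m/s²

a_P = √(c⁷/(ℏG))
  = √(3.092e103)
  = 5.560e51 m/s²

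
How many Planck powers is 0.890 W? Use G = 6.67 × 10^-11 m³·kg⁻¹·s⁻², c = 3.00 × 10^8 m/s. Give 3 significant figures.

Planck power: P_P = c⁵/G = 3.64 × 10^52 W.
0.890 / 3.64 × 10^52 = 2.44 × 10^-53

2.44 × 10^-53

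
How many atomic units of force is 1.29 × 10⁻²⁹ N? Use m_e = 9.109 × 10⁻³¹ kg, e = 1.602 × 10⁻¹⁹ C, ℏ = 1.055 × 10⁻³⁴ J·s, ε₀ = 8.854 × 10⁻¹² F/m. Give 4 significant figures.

atomic unit of force: F_au = E_h/a₀ = m_e²e⁶/((4πε₀)³ℏ⁴) = 8.220 × 10⁻⁸ N.
1.29 × 10⁻²⁹ / 8.220 × 10⁻⁸ = 1.569 × 10⁻²²

1.569 × 10⁻²²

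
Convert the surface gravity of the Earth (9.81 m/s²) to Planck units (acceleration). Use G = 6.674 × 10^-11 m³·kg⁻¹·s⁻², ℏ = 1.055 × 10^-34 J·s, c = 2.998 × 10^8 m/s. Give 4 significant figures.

Planck acceleration: a_P = √(c⁷/(ℏG)) = 5.560 × 10^51 m/s².
9.81 / 5.560 × 10^51 = 1.764 × 10^-51

1.764 × 10^-51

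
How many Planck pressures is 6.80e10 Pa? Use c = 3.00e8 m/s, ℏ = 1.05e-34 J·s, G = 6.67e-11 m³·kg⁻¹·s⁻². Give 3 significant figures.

Planck pressure: p_P = c⁷/(ℏG²) = 4.68e113 Pa.
6.80e10 / 4.68e113 = 1.45e-103

1.45e-103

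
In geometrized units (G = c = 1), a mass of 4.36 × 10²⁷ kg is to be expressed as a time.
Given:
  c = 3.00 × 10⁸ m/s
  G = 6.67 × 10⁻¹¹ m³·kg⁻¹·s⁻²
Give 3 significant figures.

1.08 × 10⁻⁸ s

Mass → time via G/c³.
4.36 × 10²⁷ kg × (G/c³) = 1.08 × 10⁻⁸ s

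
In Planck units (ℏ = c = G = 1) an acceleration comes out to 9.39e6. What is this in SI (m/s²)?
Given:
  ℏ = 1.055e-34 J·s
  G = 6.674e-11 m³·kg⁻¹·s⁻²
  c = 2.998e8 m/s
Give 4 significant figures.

5.221e58 m/s²

One Planck acceleration: a_P = √(c⁷/(ℏG)) = 5.560e51 m/s².
9.39e6 × 5.560e51 m/s² = 5.221e58 m/s²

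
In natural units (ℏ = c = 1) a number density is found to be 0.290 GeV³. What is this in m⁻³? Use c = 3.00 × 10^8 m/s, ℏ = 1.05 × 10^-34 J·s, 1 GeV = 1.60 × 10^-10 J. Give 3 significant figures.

3.80 × 10^46 m⁻³

Number density is [L]⁻³ = [E]³/(ℏc)³.
1 GeV³ → 1/(ℏc)³ × (1 GeV in J)³ = 1.31 × 10^47 m⁻³.
Result: 0.290 × 1.31 × 10^47 = 3.80 × 10^46 m⁻³.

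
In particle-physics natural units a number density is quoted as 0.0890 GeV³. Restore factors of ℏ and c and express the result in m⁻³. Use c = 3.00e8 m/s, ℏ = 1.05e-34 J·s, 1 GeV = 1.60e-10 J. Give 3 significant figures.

Number density is [L]⁻³ = [E]³/(ℏc)³.
1 GeV³ → 1/(ℏc)³ × (1 GeV in J)³ = 1.31e47 m⁻³.
Result: 0.0890 × 1.31e47 = 1.17e46 m⁻³.

1.17e46 m⁻³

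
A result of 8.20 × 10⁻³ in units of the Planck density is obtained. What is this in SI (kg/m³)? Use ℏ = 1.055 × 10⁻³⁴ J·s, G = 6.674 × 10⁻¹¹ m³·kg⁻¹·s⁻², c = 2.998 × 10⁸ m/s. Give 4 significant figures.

One Planck density: ρ_P = c⁵/(ℏG²) = 5.154 × 10⁹⁶ kg/m³.
8.20 × 10⁻³ × 5.154 × 10⁹⁶ kg/m³ = 4.226 × 10⁹⁴ kg/m³

4.226 × 10⁹⁴ kg/m³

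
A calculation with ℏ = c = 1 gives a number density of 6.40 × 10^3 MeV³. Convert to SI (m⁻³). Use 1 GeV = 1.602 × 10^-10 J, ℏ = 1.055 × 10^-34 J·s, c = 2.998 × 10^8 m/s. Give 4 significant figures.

Number density is [L]⁻³ = [E]³/(ℏc)³.
1 GeV³ → 1/(ℏc)³ × (1 GeV in J)³ = 1.299 × 10^47 m⁻³.
Convert the energy scale: 6.40 × 10^3 MeV³ = 6.40 × 10^-6 GeV³.
Result: 6.40 × 10^-6 × 1.299 × 10^47 = 8.316 × 10^41 m⁻³.

8.316 × 10^41 m⁻³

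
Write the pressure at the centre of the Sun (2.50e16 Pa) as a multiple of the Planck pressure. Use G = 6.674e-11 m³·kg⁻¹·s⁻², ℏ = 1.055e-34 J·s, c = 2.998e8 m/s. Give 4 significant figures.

5.397e-98

Planck pressure: p_P = c⁷/(ℏG²) = 4.632e113 Pa.
2.50e16 / 4.632e113 = 5.397e-98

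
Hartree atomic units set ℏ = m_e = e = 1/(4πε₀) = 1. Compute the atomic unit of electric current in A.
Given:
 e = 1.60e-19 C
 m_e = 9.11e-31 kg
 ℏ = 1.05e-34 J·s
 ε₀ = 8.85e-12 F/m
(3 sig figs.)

6.67e-3 A

Dimensional analysis gives I_au = e E_h/ℏ = m_e e⁵/((4πε₀)²ℏ³).
E_h = 4.38e-18 J
e·E_h/ℏ = 6.67e-3 A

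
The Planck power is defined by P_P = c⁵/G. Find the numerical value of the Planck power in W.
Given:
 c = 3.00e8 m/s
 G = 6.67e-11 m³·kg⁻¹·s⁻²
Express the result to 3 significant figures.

P_P = c⁵/G
  = 2.43e42 / 6.67e-11
  = 3.64e52 W

3.64e52 W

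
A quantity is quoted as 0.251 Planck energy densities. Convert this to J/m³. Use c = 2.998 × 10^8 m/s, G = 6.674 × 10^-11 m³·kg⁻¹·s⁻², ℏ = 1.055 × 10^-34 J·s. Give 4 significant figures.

1.163 × 10^113 J/m³

One Planck energy density: u_P = c⁷/(ℏG²) = 4.632 × 10^113 J/m³.
0.251 × 4.632 × 10^113 J/m³ = 1.163 × 10^113 J/m³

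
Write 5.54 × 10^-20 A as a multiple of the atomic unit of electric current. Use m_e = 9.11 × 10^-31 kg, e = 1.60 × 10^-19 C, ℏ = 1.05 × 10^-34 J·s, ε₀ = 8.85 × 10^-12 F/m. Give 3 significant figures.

8.30 × 10^-18

atomic unit of electric current: I_au = e E_h/ℏ = m_e e⁵/((4πε₀)²ℏ³) = 6.67 × 10^-3 A.
5.54 × 10^-20 / 6.67 × 10^-3 = 8.30 × 10^-18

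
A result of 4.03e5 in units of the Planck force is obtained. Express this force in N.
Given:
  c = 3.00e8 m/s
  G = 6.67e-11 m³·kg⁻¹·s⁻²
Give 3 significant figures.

One Planck force: F_P = c⁴/G = 1.21e44 N.
4.03e5 × 1.21e44 N = 4.89e49 N

4.89e49 N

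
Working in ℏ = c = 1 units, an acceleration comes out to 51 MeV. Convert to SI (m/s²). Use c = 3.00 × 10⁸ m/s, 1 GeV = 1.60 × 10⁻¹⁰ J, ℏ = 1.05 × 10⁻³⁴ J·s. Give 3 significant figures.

Acceleration is [L]/[T]² = c·[E]/ℏ.
1 GeV → c/ℏ × (1 GeV in J) = 4.57 × 10³² m/s².
Convert the energy scale: 51 MeV = 0.0510 GeV.
Result: 0.0510 × 4.57 × 10³² = 2.33 × 10³¹ m/s².

2.33 × 10³¹ m/s²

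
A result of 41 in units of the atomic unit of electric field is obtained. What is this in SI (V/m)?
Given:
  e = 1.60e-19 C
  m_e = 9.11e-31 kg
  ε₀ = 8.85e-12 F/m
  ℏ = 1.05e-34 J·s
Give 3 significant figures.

2.13e13 V/m

One atomic unit of electric field: E_au = E_h/(e a₀) = m_e²e⁵/((4πε₀)³ℏ⁴) = 5.20e11 V/m.
41 × 5.20e11 V/m = 2.13e13 V/m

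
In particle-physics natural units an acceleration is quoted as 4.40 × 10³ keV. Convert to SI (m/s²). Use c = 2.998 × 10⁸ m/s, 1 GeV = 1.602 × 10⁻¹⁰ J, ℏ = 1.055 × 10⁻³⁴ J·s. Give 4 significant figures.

Acceleration is [L]/[T]² = c·[E]/ℏ.
1 GeV → c/ℏ × (1 GeV in J) = 4.552 × 10³² m/s².
Convert the energy scale: 4.40 × 10³ keV = 4.40 × 10⁻³ GeV.
Result: 4.40 × 10⁻³ × 4.552 × 10³² = 2.003 × 10³⁰ m/s².

2.003 × 10³⁰ m/s²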